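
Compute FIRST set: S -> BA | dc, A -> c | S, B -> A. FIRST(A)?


Per alternative of A: FIRST(c) = {c}; FIRST(S) = {c, d}
FIRST(A) = {c, d}


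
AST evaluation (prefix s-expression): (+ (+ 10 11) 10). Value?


Evaluate inner: (+ 10 11) = 21
Evaluate root: (+ 21 10) = 31
Result: 31


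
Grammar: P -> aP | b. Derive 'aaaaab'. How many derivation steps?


Derivation: P => aP => aaP => aaaP => aaaaP => aaaaaP => aaaaab
Steps: 6


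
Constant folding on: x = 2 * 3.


2 * 3 = 6 at compile time
Optimized: x = 6


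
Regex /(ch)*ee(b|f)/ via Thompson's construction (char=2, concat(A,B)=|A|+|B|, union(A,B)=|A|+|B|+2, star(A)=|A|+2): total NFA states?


Syntax tree has 6 char leaf(s), 1 union(s), 1 star(s)
chars contribute 6×2 = 12; each union adds +2; each star adds +2
Total: 12 + 2 + 2 = 16 states


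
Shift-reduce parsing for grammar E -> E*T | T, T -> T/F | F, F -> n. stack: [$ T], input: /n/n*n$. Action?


shift '/' to continue T -> T/F
Action: shift


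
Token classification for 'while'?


Pattern: reserved word
Type: KEYWORD


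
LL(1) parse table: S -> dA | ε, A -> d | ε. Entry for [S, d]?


For [S, d]: 'd' ∈ FIRST(dA)
Entry: S -> dA


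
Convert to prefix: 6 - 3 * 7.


'*' binds tighter: tree is (- 6 (* 3 7))
Prefix: - 6 * 3 7


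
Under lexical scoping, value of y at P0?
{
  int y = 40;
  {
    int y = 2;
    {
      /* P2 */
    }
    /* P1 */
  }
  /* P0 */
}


y declared in the same block as P0
y = 40


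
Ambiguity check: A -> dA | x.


right-linear, alternatives start with distinct terminals 'd' vs 'x': unique leftmost derivation
Unambiguous


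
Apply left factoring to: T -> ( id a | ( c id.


Common prefix: '('
Factored: T -> ( T', T' -> id a | c id


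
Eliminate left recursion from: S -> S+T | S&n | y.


Left-recursive alternatives: S+T, S&n; non-recursive: y
Introduce S': S -> yS', S' -> +TS' | &nS' | ε


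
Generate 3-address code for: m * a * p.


Break into single-operator statements:
t1 = m * a
t2 = t1 * p


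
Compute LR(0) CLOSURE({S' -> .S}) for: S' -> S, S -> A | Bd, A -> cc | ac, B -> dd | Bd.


Start: S' -> .S
For each item with dot before a nonterminal B, add B -> .γ for every B-production
Closure: [S' -> .S, S -> .A, S -> .Bd, A -> .cc, A -> .ac, B -> .dd, B -> .Bd]


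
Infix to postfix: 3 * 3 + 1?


Left to right (same or higher precedence on left)
Postfix: 3 3 * 1 +


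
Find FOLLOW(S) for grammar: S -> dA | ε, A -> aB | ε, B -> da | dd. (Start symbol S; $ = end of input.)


$ ∈ FOLLOW(S). For each A -> αBβ: add FIRST(β)\{ε} to FOLLOW(B); if β nullable, add FOLLOW(A).
FOLLOW(S) = {$}


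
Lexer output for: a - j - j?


Scan left to right, longest-match per lexeme
Tokens: ID(a), OP(-), ID(j), OP(-), ID(j)


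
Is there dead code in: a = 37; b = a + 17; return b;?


a is read by b's definition; b is returned
No dead code


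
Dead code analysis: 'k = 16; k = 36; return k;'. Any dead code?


first assignment to k is overwritten before any read
Dead: 'k = 16'


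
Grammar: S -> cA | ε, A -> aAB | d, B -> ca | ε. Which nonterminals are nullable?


A nonterminal is nullable iff some alternative derives ε (directly, or every symbol in it is nullable)
Nullable: {B, S}


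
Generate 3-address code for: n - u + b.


Break into single-operator statements:
t1 = n - u
t2 = t1 + b


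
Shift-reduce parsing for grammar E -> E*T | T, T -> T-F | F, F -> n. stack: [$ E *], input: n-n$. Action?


no handle ('E*' is not any RHS); shift 'n'
Action: shift


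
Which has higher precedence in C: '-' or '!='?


'-' is additive (level 9); '!=' is equality (level 6)
Higher level binds tighter
'-' has higher precedence than '!='


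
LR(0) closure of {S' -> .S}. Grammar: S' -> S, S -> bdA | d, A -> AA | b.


Start: S' -> .S
For each item with dot before a nonterminal B, add B -> .γ for every B-production
Closure: [S' -> .S, S -> .bdA, S -> .d]


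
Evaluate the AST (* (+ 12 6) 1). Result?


Evaluate inner: (+ 12 6) = 18
Evaluate root: (* 18 1) = 18
Result: 18


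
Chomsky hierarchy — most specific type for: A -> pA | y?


Right-linear: every RHS is a terminal or a terminal followed by one nonterminal
Classification: Type 3 (Regular)


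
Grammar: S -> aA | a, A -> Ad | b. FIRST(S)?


Per alternative of S: FIRST(aA) = {a}; FIRST(a) = {a}
FIRST(S) = {a}


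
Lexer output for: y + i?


Scan left to right, longest-match per lexeme
Tokens: ID(y), OP(+), ID(i)


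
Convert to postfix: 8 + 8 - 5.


Left to right (same or higher precedence on left)
Postfix: 8 8 + 5 -


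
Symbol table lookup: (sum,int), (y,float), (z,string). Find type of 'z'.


Lookup 'z' → type string


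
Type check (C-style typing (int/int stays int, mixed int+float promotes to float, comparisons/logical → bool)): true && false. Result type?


Operand types: bool && bool
Rule: logical operators take bool operands and yield bool
Result type: bool


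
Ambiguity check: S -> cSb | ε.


balanced c^n…b^n: each string has a unique parse
Unambiguous


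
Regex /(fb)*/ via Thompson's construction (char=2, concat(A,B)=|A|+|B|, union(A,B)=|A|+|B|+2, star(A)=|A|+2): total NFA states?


Syntax tree has 2 char leaf(s), 0 union(s), 1 star(s)
chars contribute 2×2 = 4; each union adds +2; each star adds +2
Total: 4 + 0 + 2 = 6 states


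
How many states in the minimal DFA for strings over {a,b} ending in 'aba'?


Track the longest suffix of input matching a prefix of 'aba': 4 classes (prefixes of length 0..3)
Minimal DFA: 4 states


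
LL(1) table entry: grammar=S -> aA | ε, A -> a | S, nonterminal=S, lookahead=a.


For [S, a]: 'a' ∈ FIRST(aA)
Entry: S -> aA


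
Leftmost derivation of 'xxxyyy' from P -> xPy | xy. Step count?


Derivation: P => xPy => xxPyy => xxxyyy
Steps: 3


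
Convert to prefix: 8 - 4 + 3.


left-to-right (same/higher precedence on left): tree is (+ (- 8 4) 3)
Prefix: + - 8 4 3


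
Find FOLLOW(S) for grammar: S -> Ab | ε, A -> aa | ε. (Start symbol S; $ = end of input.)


$ ∈ FOLLOW(S). For each A -> αBβ: add FIRST(β)\{ε} to FOLLOW(B); if β nullable, add FOLLOW(A).
FOLLOW(S) = {$}


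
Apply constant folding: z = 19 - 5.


19 - 5 = 14 at compile time
Optimized: z = 14


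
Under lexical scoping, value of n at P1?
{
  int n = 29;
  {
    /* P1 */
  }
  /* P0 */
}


P1's block does not declare n; resolves to the enclosing declaration at depth 0
n = 29


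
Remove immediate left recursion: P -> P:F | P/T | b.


Left-recursive alternatives: P:F, P/T; non-recursive: b
Introduce P': P -> bP', P' -> :FP' | /TP' | ε


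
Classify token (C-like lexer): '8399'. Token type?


Pattern: digits only
Type: INTEGER_LITERAL


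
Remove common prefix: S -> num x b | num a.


Common prefix: 'num'
Factored: S -> num S', S' -> x b | a


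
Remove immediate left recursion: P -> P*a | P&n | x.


Left-recursive alternatives: P*a, P&n; non-recursive: x
Introduce P': P -> xP', P' -> *aP' | &nP' | ε


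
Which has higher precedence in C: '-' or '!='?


'-' is additive (level 9); '!=' is equality (level 6)
Higher level binds tighter
'-' has higher precedence than '!='


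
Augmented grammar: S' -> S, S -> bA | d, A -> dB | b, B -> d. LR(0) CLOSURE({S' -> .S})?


Start: S' -> .S
For each item with dot before a nonterminal B, add B -> .γ for every B-production
Closure: [S' -> .S, S -> .bA, S -> .d]


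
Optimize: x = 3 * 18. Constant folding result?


3 * 18 = 54 at compile time
Optimized: x = 54


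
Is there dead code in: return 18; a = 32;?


statement follows a return and is unreachable
Dead: 'a = 32'


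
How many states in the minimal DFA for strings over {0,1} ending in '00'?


Track the longest suffix of input matching a prefix of '00': 3 classes (prefixes of length 0..2)
Minimal DFA: 3 states


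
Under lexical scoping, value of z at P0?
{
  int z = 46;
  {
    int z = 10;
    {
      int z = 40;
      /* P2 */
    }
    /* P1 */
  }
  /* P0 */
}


z declared in the same block as P0
z = 46


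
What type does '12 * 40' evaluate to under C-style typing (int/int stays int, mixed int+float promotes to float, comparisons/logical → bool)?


Operand types: int * int
Rule: mixed int/float promotes to float; int/int stays int
Result type: int


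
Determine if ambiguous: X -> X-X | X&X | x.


'x-x&x' has two parse trees (no precedence encoded between - and &)
Ambiguous


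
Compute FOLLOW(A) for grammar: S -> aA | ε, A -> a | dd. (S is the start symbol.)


$ ∈ FOLLOW(S). For each A -> αBβ: add FIRST(β)\{ε} to FOLLOW(B); if β nullable, add FOLLOW(A).
FOLLOW(A) = {$}


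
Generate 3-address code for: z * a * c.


Break into single-operator statements:
t1 = z * a
t2 = t1 * c


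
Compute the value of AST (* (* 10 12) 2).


Evaluate inner: (* 10 12) = 120
Evaluate root: (* 120 2) = 240
Result: 240


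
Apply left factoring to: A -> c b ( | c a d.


Common prefix: 'c'
Factored: A -> c A', A' -> b ( | a d


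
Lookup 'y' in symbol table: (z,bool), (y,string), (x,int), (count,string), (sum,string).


Lookup 'y' → type string


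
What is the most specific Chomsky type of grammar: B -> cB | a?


Right-linear: every RHS is a terminal or a terminal followed by one nonterminal
Classification: Type 3 (Regular)


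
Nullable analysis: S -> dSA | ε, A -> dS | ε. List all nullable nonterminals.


A nonterminal is nullable iff some alternative derives ε (directly, or every symbol in it is nullable)
Nullable: {A, S}


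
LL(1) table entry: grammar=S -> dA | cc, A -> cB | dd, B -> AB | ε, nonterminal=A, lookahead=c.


For [A, c]: 'c' ∈ FIRST(cB)
Entry: A -> cB


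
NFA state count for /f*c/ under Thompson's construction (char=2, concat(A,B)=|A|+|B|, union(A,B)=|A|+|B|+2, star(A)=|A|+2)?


Syntax tree has 2 char leaf(s), 0 union(s), 1 star(s)
chars contribute 2×2 = 4; each union adds +2; each star adds +2
Total: 4 + 0 + 2 = 6 states


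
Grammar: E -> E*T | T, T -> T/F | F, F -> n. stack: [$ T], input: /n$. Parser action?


shift '/' to continue T -> T/F
Action: shift


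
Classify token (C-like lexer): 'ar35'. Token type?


Pattern: letter/underscore followed by alphanumerics, not a keyword
Type: IDENTIFIER


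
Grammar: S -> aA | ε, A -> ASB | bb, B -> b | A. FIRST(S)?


Per alternative of S: FIRST(aA) = {a}; FIRST(ε) = {ε}
FIRST(S) = {a, ε}


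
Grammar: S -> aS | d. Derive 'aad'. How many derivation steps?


Derivation: S => aS => aaS => aad
Steps: 3


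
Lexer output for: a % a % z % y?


Scan left to right, longest-match per lexeme
Tokens: ID(a), OP(%), ID(a), OP(%), ID(z), OP(%), ID(y)


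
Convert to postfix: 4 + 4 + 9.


Left to right (same or higher precedence on left)
Postfix: 4 4 + 9 +


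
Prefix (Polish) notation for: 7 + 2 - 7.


left-to-right (same/higher precedence on left): tree is (- (+ 7 2) 7)
Prefix: - + 7 2 7


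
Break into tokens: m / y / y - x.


Scan left to right, longest-match per lexeme
Tokens: ID(m), OP(/), ID(y), OP(/), ID(y), OP(-), ID(x)


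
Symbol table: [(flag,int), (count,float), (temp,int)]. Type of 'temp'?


Lookup 'temp' → type int


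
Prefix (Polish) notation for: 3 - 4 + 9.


left-to-right (same/higher precedence on left): tree is (+ (- 3 4) 9)
Prefix: + - 3 4 9


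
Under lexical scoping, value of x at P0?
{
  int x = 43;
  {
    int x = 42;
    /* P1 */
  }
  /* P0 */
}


x declared in the same block as P0
x = 43


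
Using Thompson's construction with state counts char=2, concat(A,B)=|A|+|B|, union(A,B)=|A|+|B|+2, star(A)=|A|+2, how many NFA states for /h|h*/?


Syntax tree has 2 char leaf(s), 1 union(s), 1 star(s)
chars contribute 2×2 = 4; each union adds +2; each star adds +2
Total: 4 + 2 + 2 = 8 states


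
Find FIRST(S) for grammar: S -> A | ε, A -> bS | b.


Per alternative of S: FIRST(A) = {b}; FIRST(ε) = {ε}
FIRST(S) = {b, ε}


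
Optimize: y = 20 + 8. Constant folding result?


20 + 8 = 28 at compile time
Optimized: y = 28


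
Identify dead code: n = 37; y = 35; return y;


n is assigned but never read
Dead: 'n = 37'


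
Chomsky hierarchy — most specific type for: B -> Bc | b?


Left-linear: every RHS is a terminal or one nonterminal followed by a terminal
Classification: Type 3 (Regular)


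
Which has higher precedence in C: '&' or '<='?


'<=' is relational (level 7); '&' is bitwise AND (level 5)
Higher level binds tighter
'<=' has higher precedence than '&'


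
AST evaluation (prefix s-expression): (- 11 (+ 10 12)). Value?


Evaluate inner: (+ 10 12) = 22
Evaluate root: (- 11 22) = -11
Result: -11


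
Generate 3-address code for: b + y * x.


Break into single-operator statements:
t1 = y * x
t2 = b + t1


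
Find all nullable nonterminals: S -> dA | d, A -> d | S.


A nonterminal is nullable iff some alternative derives ε (directly, or every symbol in it is nullable)
Nullable: {}


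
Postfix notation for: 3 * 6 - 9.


Left to right (same or higher precedence on left)
Postfix: 3 6 * 9 -


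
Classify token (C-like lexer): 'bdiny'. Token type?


Pattern: letter/underscore followed by alphanumerics, not a keyword
Type: IDENTIFIER


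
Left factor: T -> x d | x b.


Common prefix: 'x'
Factored: T -> x T', T' -> d | b


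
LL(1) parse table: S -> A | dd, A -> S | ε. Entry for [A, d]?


For [A, d]: 'd' ∈ FIRST(S)
Entry: A -> S


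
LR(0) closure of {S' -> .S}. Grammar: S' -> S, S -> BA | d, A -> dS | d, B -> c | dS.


Start: S' -> .S
For each item with dot before a nonterminal B, add B -> .γ for every B-production
Closure: [S' -> .S, S -> .BA, S -> .d, B -> .c, B -> .dS]


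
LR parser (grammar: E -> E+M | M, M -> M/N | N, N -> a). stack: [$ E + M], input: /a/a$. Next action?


'/' can extend M; shift to build M -> M/N
Action: shift


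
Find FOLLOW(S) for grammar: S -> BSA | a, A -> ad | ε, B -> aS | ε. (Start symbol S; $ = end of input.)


$ ∈ FOLLOW(S). For each A -> αBβ: add FIRST(β)\{ε} to FOLLOW(B); if β nullable, add FOLLOW(A).
FOLLOW(S) = {$, a}


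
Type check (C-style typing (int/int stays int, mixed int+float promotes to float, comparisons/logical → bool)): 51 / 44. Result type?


Operand types: int / int
Rule: mixed int/float promotes to float; int/int stays int
Result type: int


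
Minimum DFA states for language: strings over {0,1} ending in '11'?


Track the longest suffix of input matching a prefix of '11': 3 classes (prefixes of length 0..2)
Minimal DFA: 3 states


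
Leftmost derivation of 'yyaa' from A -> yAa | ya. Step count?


Derivation: A => yAa => yyaa
Steps: 2


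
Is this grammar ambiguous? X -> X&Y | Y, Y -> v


precedence layered via separate nonterminal Y: deterministic
Unambiguous


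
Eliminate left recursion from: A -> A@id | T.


Left-recursive alternatives: A@id; non-recursive: T
Introduce A': A -> TA', A' -> @idA' | ε


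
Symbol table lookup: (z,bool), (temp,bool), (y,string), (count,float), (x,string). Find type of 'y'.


Lookup 'y' → type string


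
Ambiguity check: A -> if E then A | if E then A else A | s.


dangling else: 'if E then if E then s else s' parses two ways
Ambiguous


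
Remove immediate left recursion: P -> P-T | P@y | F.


Left-recursive alternatives: P-T, P@y; non-recursive: F
Introduce P': P -> FP', P' -> -TP' | @yP' | ε


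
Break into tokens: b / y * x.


Scan left to right, longest-match per lexeme
Tokens: ID(b), OP(/), ID(y), OP(*), ID(x)


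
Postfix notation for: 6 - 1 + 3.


Left to right (same or higher precedence on left)
Postfix: 6 1 - 3 +


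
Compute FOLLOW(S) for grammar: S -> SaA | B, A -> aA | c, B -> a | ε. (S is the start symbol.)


$ ∈ FOLLOW(S). For each A -> αBβ: add FIRST(β)\{ε} to FOLLOW(B); if β nullable, add FOLLOW(A).
FOLLOW(S) = {$, a}


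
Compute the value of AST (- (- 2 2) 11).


Evaluate inner: (- 2 2) = 0
Evaluate root: (- 0 11) = -11
Result: -11


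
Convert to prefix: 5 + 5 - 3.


left-to-right (same/higher precedence on left): tree is (- (+ 5 5) 3)
Prefix: - + 5 5 3


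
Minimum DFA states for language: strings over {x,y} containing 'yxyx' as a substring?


KMP-style automaton: 4 progress states + 1 absorbing accept = 5
Minimal DFA: 5 states


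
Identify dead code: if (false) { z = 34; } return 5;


condition is constant false, so the whole block is unreachable
Dead: 'if (false) { z = 34; }'


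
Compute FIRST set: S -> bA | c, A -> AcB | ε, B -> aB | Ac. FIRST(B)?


Per alternative of B: FIRST(aB) = {a}; FIRST(Ac) = {c}
FIRST(B) = {a, c}


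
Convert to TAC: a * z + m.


Break into single-operator statements:
t1 = a * z
t2 = t1 + m


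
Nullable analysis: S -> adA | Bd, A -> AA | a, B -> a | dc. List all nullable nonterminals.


A nonterminal is nullable iff some alternative derives ε (directly, or every symbol in it is nullable)
Nullable: {}


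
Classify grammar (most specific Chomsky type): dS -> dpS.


LHS has context (more than one symbol) and |LHS| ≤ |RHS|
Classification: Type 1 (Context-Sensitive)


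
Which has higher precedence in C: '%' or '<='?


'%' is multiplicative (level 10); '<=' is relational (level 7)
Higher level binds tighter
'%' has higher precedence than '<='


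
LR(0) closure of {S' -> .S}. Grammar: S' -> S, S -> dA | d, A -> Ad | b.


Start: S' -> .S
For each item with dot before a nonterminal B, add B -> .γ for every B-production
Closure: [S' -> .S, S -> .dA, S -> .d]


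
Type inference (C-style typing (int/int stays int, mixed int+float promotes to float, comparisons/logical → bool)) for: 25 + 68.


Operand types: int + int
Rule: mixed int/float promotes to float; int/int stays int
Result type: int


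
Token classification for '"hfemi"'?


Pattern: double-quoted sequence
Type: STRING_LITERAL


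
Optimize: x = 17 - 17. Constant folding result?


17 - 17 = 0 at compile time
Optimized: x = 0


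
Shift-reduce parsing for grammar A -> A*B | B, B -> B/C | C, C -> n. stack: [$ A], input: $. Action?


start symbol A on stack, input exhausted
Action: accept


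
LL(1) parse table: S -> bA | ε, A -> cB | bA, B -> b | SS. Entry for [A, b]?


For [A, b]: 'b' ∈ FIRST(bA)
Entry: A -> bA


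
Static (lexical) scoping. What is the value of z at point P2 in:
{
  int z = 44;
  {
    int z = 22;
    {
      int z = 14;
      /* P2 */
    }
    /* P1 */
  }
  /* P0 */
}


z declared in the same block as P2
z = 14


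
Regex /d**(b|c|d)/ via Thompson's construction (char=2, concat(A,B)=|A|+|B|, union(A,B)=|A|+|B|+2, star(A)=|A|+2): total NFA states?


Syntax tree has 4 char leaf(s), 2 union(s), 2 star(s)
chars contribute 4×2 = 8; each union adds +2; each star adds +2
Total: 8 + 4 + 4 = 16 states


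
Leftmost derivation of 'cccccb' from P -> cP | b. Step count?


Derivation: P => cP => ccP => cccP => ccccP => cccccP => cccccb
Steps: 6


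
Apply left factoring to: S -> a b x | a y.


Common prefix: 'a'
Factored: S -> a S', S' -> b x | y


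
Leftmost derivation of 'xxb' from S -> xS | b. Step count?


Derivation: S => xS => xxS => xxb
Steps: 3


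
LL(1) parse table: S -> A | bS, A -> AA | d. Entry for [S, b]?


For [S, b]: 'b' ∈ FIRST(bS)
Entry: S -> bS


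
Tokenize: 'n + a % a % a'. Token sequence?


Scan left to right, longest-match per lexeme
Tokens: ID(n), OP(+), ID(a), OP(%), ID(a), OP(%), ID(a)


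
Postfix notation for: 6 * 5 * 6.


Left to right (same or higher precedence on left)
Postfix: 6 5 * 6 *


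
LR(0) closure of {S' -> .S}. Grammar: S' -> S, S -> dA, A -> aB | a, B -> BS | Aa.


Start: S' -> .S
For each item with dot before a nonterminal B, add B -> .γ for every B-production
Closure: [S' -> .S, S -> .dA]


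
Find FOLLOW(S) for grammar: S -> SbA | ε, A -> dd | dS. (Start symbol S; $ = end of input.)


$ ∈ FOLLOW(S). For each A -> αBβ: add FIRST(β)\{ε} to FOLLOW(B); if β nullable, add FOLLOW(A).
FOLLOW(S) = {$, b}


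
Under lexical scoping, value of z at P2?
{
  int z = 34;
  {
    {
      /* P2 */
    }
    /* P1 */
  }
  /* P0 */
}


P2's block does not declare z; resolves to the enclosing declaration at depth 0
z = 34


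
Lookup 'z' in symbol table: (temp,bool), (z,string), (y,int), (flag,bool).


Lookup 'z' → type string


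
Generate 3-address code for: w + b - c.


Break into single-operator statements:
t1 = w + b
t2 = t1 - c


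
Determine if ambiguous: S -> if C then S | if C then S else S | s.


dangling else: 'if C then if C then s else s' parses two ways
Ambiguous


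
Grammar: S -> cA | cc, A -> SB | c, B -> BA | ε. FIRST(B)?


Per alternative of B: FIRST(BA) = {c}; FIRST(ε) = {ε}
FIRST(B) = {c, ε}


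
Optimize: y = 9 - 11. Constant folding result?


9 - 11 = -2 at compile time
Optimized: y = -2


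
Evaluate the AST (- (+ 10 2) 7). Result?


Evaluate inner: (+ 10 2) = 12
Evaluate root: (- 12 7) = 5
Result: 5


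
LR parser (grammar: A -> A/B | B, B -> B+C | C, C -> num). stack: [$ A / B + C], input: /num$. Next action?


handle 'B+C' on top
Action: reduce (B -> B+C)


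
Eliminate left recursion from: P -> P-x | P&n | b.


Left-recursive alternatives: P-x, P&n; non-recursive: b
Introduce P': P -> bP', P' -> -xP' | &nP' | ε


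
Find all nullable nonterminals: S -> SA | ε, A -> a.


A nonterminal is nullable iff some alternative derives ε (directly, or every symbol in it is nullable)
Nullable: {S}


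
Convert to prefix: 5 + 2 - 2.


left-to-right (same/higher precedence on left): tree is (- (+ 5 2) 2)
Prefix: - + 5 2 2


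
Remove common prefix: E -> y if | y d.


Common prefix: 'y'
Factored: E -> y E', E' -> if | d


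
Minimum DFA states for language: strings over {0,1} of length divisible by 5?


Track length mod 5: states 0..4, accept at 0
Minimal DFA: 5 states


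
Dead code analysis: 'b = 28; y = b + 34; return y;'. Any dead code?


b is read by y's definition; y is returned
No dead code


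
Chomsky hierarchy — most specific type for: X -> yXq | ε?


Single nonterminal LHS, but y^n q^n is not regular
Classification: Type 2 (Context-Free)


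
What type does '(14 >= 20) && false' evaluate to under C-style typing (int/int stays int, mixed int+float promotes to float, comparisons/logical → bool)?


Operand types: bool && bool
Rule: logical operators take bool operands and yield bool
Result type: bool


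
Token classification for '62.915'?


Pattern: digits with a decimal point
Type: FLOAT_LITERAL


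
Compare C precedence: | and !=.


'!=' is equality (level 6); '|' is bitwise OR (level 3)
Higher level binds tighter
'!=' has higher precedence than '|'


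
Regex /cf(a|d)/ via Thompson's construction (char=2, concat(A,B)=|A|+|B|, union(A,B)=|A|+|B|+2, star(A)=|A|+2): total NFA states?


Syntax tree has 4 char leaf(s), 1 union(s), 0 star(s)
chars contribute 4×2 = 8; each union adds +2; each star adds +2
Total: 8 + 2 + 0 = 10 states


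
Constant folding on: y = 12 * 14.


12 * 14 = 168 at compile time
Optimized: y = 168


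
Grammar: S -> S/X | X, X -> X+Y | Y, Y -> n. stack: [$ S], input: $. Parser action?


start symbol S on stack, input exhausted
Action: accept


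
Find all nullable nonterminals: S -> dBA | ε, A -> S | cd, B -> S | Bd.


A nonterminal is nullable iff some alternative derives ε (directly, or every symbol in it is nullable)
Nullable: {A, B, S}


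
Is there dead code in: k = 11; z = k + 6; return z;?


k is read by z's definition; z is returned
No dead code


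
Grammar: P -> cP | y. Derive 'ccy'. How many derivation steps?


Derivation: P => cP => ccP => ccy
Steps: 3


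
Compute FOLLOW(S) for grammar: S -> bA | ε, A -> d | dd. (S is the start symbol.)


$ ∈ FOLLOW(S). For each A -> αBβ: add FIRST(β)\{ε} to FOLLOW(B); if β nullable, add FOLLOW(A).
FOLLOW(S) = {$}


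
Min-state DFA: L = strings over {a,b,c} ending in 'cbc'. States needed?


Track the longest suffix of input matching a prefix of 'cbc': 4 classes (prefixes of length 0..3)
Minimal DFA: 4 states


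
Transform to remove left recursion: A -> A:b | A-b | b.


Left-recursive alternatives: A:b, A-b; non-recursive: b
Introduce A': A -> bA', A' -> :bA' | -bA' | ε


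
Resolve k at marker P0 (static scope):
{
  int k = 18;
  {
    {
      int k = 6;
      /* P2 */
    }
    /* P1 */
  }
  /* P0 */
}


k declared in the same block as P0
k = 18


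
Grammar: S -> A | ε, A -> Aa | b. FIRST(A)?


Per alternative of A: FIRST(Aa) = {b}; FIRST(b) = {b}
FIRST(A) = {b}


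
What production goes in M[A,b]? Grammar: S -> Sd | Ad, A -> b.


For [A, b]: 'b' ∈ FIRST(b)
Entry: A -> b


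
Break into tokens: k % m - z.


Scan left to right, longest-match per lexeme
Tokens: ID(k), OP(%), ID(m), OP(-), ID(z)


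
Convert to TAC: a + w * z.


Break into single-operator statements:
t1 = w * z
t2 = a + t1


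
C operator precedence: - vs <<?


'-' is additive (level 9); '<<' is shift (level 8)
Higher level binds tighter
'-' has higher precedence than '<<'


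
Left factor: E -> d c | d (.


Common prefix: 'd'
Factored: E -> d E', E' -> c | (


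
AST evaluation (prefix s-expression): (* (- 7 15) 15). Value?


Evaluate inner: (- 7 15) = -8
Evaluate root: (* -8 15) = -120
Result: -120


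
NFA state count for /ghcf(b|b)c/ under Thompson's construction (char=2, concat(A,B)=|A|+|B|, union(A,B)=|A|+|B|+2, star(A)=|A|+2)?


Syntax tree has 7 char leaf(s), 1 union(s), 0 star(s)
chars contribute 7×2 = 14; each union adds +2; each star adds +2
Total: 14 + 2 + 0 = 16 states


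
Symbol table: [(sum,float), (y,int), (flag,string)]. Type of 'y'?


Lookup 'y' → type int


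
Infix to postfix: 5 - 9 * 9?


* has higher precedence, evaluate 9*9 first
Postfix: 5 9 9 * -


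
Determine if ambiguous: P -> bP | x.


right-linear, alternatives start with distinct terminals 'b' vs 'x': unique leftmost derivation
Unambiguous


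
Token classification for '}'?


Pattern: delimiter/punctuation
Type: PUNCTUATION


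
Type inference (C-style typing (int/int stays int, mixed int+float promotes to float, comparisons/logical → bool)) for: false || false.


Operand types: bool || bool
Rule: logical operators take bool operands and yield bool
Result type: bool


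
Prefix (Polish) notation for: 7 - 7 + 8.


left-to-right (same/higher precedence on left): tree is (+ (- 7 7) 8)
Prefix: + - 7 7 8


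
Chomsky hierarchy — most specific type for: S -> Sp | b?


Left-linear: every RHS is a terminal or one nonterminal followed by a terminal
Classification: Type 3 (Regular)


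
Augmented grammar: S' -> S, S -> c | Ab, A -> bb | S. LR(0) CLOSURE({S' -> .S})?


Start: S' -> .S
For each item with dot before a nonterminal B, add B -> .γ for every B-production
Closure: [S' -> .S, S -> .c, S -> .Ab, A -> .bb, A -> .S]


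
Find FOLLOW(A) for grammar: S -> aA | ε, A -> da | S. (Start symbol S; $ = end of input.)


$ ∈ FOLLOW(S). For each A -> αBβ: add FIRST(β)\{ε} to FOLLOW(B); if β nullable, add FOLLOW(A).
FOLLOW(A) = {$}


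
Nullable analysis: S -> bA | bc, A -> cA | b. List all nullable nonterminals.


A nonterminal is nullable iff some alternative derives ε (directly, or every symbol in it is nullable)
Nullable: {}


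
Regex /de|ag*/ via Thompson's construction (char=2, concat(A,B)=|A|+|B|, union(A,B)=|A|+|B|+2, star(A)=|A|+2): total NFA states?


Syntax tree has 4 char leaf(s), 1 union(s), 1 star(s)
chars contribute 4×2 = 8; each union adds +2; each star adds +2
Total: 8 + 2 + 2 = 12 states


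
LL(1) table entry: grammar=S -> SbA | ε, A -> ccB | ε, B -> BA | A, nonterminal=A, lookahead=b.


For [A, b]: ε is nullable and 'b' ∈ FOLLOW(A)
Entry: A -> ε


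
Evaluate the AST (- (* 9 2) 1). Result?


Evaluate inner: (* 9 2) = 18
Evaluate root: (- 18 1) = 17
Result: 17


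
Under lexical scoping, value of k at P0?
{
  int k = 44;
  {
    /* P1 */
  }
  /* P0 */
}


k declared in the same block as P0
k = 44


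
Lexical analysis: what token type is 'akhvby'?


Pattern: letter/underscore followed by alphanumerics, not a keyword
Type: IDENTIFIER


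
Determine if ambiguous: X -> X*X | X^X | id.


'id*id^id' has two parse trees (no precedence encoded between * and ^)
Ambiguous


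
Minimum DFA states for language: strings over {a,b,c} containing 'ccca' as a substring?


KMP-style automaton: 4 progress states + 1 absorbing accept = 5
Minimal DFA: 5 states


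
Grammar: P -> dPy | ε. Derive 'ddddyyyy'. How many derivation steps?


Derivation: P => dPy => ddPyy => dddPyyy => ddddPyyyy => ddddyyyy
Steps: 5


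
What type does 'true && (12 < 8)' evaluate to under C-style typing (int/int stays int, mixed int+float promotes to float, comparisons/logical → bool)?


Operand types: bool && bool
Rule: logical operators take bool operands and yield bool
Result type: bool


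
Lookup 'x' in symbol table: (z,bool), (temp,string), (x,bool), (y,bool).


Lookup 'x' → type bool


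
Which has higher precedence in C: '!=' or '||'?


'!=' is equality (level 6); '||' is logical OR (level 1)
Higher level binds tighter
'!=' has higher precedence than '||'


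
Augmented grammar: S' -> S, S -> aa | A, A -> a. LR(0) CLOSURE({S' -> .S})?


Start: S' -> .S
For each item with dot before a nonterminal B, add B -> .γ for every B-production
Closure: [S' -> .S, S -> .aa, S -> .A, A -> .a]


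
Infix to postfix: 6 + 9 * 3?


* has higher precedence, evaluate 9*3 first
Postfix: 6 9 3 * +


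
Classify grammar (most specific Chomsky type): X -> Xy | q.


Left-linear: every RHS is a terminal or one nonterminal followed by a terminal
Classification: Type 3 (Regular)


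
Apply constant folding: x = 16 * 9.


16 * 9 = 144 at compile time
Optimized: x = 144


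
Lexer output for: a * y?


Scan left to right, longest-match per lexeme
Tokens: ID(a), OP(*), ID(y)


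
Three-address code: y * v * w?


Break into single-operator statements:
t1 = y * v
t2 = t1 * w


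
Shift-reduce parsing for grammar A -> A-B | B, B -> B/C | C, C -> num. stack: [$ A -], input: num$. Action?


no handle ('A-' is not any RHS); shift 'num'
Action: shift


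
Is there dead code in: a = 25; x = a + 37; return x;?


a is read by x's definition; x is returned
No dead code


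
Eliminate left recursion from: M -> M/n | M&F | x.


Left-recursive alternatives: M/n, M&F; non-recursive: x
Introduce M': M -> xM', M' -> /nM' | &FM' | ε


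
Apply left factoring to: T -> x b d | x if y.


Common prefix: 'x'
Factored: T -> x T', T' -> b d | if y


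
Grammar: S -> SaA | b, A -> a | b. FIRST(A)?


Per alternative of A: FIRST(a) = {a}; FIRST(b) = {b}
FIRST(A) = {a, b}


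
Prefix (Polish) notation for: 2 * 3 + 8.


left-to-right (same/higher precedence on left): tree is (+ (* 2 3) 8)
Prefix: + * 2 3 8


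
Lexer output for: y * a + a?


Scan left to right, longest-match per lexeme
Tokens: ID(y), OP(*), ID(a), OP(+), ID(a)


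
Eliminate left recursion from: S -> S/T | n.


Left-recursive alternatives: S/T; non-recursive: n
Introduce S': S -> nS', S' -> /TS' | ε


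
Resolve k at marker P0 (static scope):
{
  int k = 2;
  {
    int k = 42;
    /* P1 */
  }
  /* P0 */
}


k declared in the same block as P0
k = 2


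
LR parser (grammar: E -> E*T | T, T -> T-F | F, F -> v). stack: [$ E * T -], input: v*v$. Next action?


no handle; shift 'v'
Action: shift


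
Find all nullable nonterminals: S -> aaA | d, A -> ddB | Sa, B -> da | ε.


A nonterminal is nullable iff some alternative derives ε (directly, or every symbol in it is nullable)
Nullable: {B}


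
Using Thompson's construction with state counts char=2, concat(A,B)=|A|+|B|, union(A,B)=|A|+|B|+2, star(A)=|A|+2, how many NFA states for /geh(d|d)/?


Syntax tree has 5 char leaf(s), 1 union(s), 0 star(s)
chars contribute 5×2 = 10; each union adds +2; each star adds +2
Total: 10 + 2 + 0 = 12 states


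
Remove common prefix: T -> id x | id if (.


Common prefix: 'id'
Factored: T -> id T', T' -> x | if (


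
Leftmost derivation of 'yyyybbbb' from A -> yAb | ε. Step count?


Derivation: A => yAb => yyAbb => yyyAbbb => yyyyAbbbb => yyyybbbb
Steps: 5


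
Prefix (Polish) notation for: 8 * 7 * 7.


left-to-right (same/higher precedence on left): tree is (* (* 8 7) 7)
Prefix: * * 8 7 7


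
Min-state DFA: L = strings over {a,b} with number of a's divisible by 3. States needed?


Track (count of a) mod 3: states 0..2, accept at 0
Minimal DFA: 3 states


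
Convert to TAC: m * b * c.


Break into single-operator statements:
t1 = m * b
t2 = t1 * c


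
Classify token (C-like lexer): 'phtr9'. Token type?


Pattern: letter/underscore followed by alphanumerics, not a keyword
Type: IDENTIFIER


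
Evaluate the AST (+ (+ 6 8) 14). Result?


Evaluate inner: (+ 6 8) = 14
Evaluate root: (+ 14 14) = 28
Result: 28


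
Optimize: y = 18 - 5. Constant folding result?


18 - 5 = 13 at compile time
Optimized: y = 13


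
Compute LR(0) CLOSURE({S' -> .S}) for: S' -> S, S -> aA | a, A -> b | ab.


Start: S' -> .S
For each item with dot before a nonterminal B, add B -> .γ for every B-production
Closure: [S' -> .S, S -> .aA, S -> .a]


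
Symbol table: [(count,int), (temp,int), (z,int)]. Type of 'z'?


Lookup 'z' → type int


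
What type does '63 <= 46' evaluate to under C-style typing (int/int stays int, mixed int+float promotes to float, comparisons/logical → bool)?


Operand types: int <= int
Rule: comparison yields bool
Result type: bool


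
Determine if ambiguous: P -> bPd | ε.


balanced b^n…d^n: each string has a unique parse
Unambiguous


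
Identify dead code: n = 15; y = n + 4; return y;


n is read by y's definition; y is returned
No dead code


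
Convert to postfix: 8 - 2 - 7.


Left to right (same or higher precedence on left)
Postfix: 8 2 - 7 -


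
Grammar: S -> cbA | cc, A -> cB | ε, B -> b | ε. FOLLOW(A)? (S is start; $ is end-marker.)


$ ∈ FOLLOW(S). For each A -> αBβ: add FIRST(β)\{ε} to FOLLOW(B); if β nullable, add FOLLOW(A).
FOLLOW(A) = {$}


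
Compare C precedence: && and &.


'&' is bitwise AND (level 5); '&&' is logical AND (level 2)
Higher level binds tighter
'&' has higher precedence than '&&'


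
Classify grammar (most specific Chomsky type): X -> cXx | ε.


Single nonterminal LHS, but c^n x^n is not regular
Classification: Type 2 (Context-Free)


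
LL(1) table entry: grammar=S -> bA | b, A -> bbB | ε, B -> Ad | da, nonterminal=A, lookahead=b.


For [A, b]: 'b' ∈ FIRST(bbB)
Entry: A -> bbB


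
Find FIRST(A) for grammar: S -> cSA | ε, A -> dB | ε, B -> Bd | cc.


Per alternative of A: FIRST(dB) = {d}; FIRST(ε) = {ε}
FIRST(A) = {d, ε}


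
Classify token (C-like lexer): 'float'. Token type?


Pattern: reserved word
Type: KEYWORD


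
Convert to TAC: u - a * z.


Break into single-operator statements:
t1 = a * z
t2 = u - t1


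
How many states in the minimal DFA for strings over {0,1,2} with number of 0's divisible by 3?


Track (count of 0) mod 3: states 0..2, accept at 0
Minimal DFA: 3 states


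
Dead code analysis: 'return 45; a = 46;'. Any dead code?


statement follows a return and is unreachable
Dead: 'a = 46'


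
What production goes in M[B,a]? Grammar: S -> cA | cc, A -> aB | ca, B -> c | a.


For [B, a]: 'a' ∈ FIRST(a)
Entry: B -> a


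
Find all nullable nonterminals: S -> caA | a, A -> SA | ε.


A nonterminal is nullable iff some alternative derives ε (directly, or every symbol in it is nullable)
Nullable: {A}


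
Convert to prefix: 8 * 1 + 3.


left-to-right (same/higher precedence on left): tree is (+ (* 8 1) 3)
Prefix: + * 8 1 3


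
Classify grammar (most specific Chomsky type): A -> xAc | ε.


Single nonterminal LHS, but x^n c^n is not regular
Classification: Type 2 (Context-Free)


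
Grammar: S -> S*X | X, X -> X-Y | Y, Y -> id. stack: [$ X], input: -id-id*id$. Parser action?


shift '-' to continue X -> X-Y
Action: shift


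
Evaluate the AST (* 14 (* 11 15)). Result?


Evaluate inner: (* 11 15) = 165
Evaluate root: (* 14 165) = 2310
Result: 2310


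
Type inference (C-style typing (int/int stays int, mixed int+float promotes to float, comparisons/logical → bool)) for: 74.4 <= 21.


Operand types: float <= int
Rule: comparison yields bool
Result type: bool


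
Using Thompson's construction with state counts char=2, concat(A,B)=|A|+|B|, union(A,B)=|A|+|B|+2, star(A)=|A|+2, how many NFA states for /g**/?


Syntax tree has 1 char leaf(s), 0 union(s), 2 star(s)
chars contribute 1×2 = 2; each union adds +2; each star adds +2
Total: 2 + 0 + 4 = 6 states


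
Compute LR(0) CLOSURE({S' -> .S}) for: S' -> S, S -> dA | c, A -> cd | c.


Start: S' -> .S
For each item with dot before a nonterminal B, add B -> .γ for every B-production
Closure: [S' -> .S, S -> .dA, S -> .c]


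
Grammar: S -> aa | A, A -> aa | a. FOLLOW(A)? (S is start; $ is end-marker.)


$ ∈ FOLLOW(S). For each A -> αBβ: add FIRST(β)\{ε} to FOLLOW(B); if β nullable, add FOLLOW(A).
FOLLOW(A) = {$}


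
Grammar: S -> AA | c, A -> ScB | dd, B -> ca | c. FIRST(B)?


Per alternative of B: FIRST(ca) = {c}; FIRST(c) = {c}
FIRST(B) = {c}


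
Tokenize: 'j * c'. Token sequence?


Scan left to right, longest-match per lexeme
Tokens: ID(j), OP(*), ID(c)


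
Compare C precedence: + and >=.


'+' is additive (level 9); '>=' is relational (level 7)
Higher level binds tighter
'+' has higher precedence than '>='


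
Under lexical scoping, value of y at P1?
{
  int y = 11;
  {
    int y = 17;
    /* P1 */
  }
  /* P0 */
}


y declared in the same block as P1
y = 17


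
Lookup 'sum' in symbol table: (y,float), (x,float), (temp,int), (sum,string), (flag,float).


Lookup 'sum' → type string


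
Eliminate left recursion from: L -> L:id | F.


Left-recursive alternatives: L:id; non-recursive: F
Introduce L': L -> FL', L' -> :idL' | ε


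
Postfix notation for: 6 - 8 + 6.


Left to right (same or higher precedence on left)
Postfix: 6 8 - 6 +


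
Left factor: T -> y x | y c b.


Common prefix: 'y'
Factored: T -> y T', T' -> x | c b


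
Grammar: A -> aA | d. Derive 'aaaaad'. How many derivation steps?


Derivation: A => aA => aaA => aaaA => aaaaA => aaaaaA => aaaaad
Steps: 6


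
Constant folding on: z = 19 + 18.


19 + 18 = 37 at compile time
Optimized: z = 37


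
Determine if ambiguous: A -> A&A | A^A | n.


'n&n^n' has two parse trees (no precedence encoded between & and ^)
Ambiguous


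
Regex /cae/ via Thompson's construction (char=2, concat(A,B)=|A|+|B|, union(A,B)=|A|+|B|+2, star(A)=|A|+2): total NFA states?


Syntax tree has 3 char leaf(s), 0 union(s), 0 star(s)
chars contribute 3×2 = 6; each union adds +2; each star adds +2
Total: 6 + 0 + 0 = 6 states
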